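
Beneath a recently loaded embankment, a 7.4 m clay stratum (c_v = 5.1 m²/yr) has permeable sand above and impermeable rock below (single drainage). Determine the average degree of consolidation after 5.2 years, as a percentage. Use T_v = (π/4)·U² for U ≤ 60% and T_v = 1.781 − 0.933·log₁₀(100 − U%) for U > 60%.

Drainage path length: H_d = H = 7.4 m (single drainage).
T_v = c_v·t/H_d² = 5.1×5.2/7.4² = 0.4843.
T_v = 0.4843 corresponds to the U > 60% branch:
U = 1 − 10^((1.781 − T_v)/0.933)/100 = 0.7546

U ≈ 75.5 %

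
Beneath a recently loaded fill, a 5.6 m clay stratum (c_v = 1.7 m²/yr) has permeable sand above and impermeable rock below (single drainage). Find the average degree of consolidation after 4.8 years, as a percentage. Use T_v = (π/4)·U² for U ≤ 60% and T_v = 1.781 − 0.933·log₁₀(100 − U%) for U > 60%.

U ≈ 57.6 %

Drainage path length: H_d = H = 5.6 m (single drainage).
T_v = c_v·t/H_d² = 1.7×4.8/5.6² = 0.2602.
T_v = 0.2602 corresponds to the U ≤ 60% branch:
U = √(4T_v/π) = 0.5756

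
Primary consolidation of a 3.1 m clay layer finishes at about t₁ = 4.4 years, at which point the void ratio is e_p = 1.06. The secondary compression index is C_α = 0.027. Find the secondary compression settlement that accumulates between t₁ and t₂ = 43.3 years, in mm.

S_s ≈ 40.3 mm

Secondary compression: S_s = C_α·H/(1+e_p)·log₁₀(t₂/t₁)
S_s = 0.027×3.1/(1+1.06)×log₁₀(43.3/4.4)
    = 0.04063 × 0.993 = 0.04035 m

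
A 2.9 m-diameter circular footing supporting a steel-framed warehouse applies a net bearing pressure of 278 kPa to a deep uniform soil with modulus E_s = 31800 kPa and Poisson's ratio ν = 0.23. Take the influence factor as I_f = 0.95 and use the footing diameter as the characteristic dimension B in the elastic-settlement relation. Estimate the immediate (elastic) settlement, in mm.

S_e ≈ 22.8 mm

Immediate (elastic) settlement: S_e = q·B·(1−ν²)/E_s · I_f.
S_e = 278 × 2.9 × (1 − 0.23²) / 31800 × 0.95
    = 278 × 2.9 × 0.9471 / 31800 × 0.95
    = 0.02281 m = 22.81 mm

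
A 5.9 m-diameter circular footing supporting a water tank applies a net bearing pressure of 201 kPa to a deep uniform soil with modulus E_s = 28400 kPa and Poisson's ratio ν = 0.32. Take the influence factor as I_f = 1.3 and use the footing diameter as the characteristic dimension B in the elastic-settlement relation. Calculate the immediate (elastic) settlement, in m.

Immediate (elastic) settlement: S_e = q·B·(1−ν²)/E_s · I_f.
S_e = 201 × 5.9 × (1 − 0.32²) / 28400 × 1.3
    = 201 × 5.9 × 0.8976 / 28400 × 1.3
    = 0.04873 m

S_e ≈ 0.0487 m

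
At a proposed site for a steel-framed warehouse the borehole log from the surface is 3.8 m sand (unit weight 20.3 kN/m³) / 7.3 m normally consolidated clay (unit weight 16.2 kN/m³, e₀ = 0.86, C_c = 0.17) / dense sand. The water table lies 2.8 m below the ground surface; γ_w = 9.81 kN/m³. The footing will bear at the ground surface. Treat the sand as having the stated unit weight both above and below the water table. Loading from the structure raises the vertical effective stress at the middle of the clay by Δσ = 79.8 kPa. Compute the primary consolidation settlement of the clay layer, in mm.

S_c ≈ 183 mm

Mid-depth of clay below the ground surface: z = 3.8 + 7.3/2 = 7.45 m.
Total vertical stress at mid-clay: σ_v = 20.3×3.8 + 16.2×3.65 = 136.27 kPa.
Pore pressure: u = 9.81×(7.45 − 2.8) = 45.617 kPa.
Initial effective stress: σ'_0 = σ_v − u = 136.27 − 45.617 = 90.653 kPa.
Final effective stress: σ'_f = σ'_0 + Δσ = 90.653 + 79.8 = 170.45 kPa.
Normally consolidated clay, so the full stress increment lies on the virgin compression line:
S_c = C_c·H/(1+e₀)·log₁₀(σ'_f/σ'_0) = 0.17×7.3/(1+0.86)×log₁₀(170.45/90.653)
    = 0.6672 × 0.27421 = 0.183 m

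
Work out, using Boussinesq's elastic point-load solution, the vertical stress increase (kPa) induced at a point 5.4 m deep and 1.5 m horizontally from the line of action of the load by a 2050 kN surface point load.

Boussinesq vertical stress below a point load on an elastic half-space:
Δσ_z = 3P/(2πz²) · [1 + (r/z)²]^(−5/2)
r/z = 1.5/5.4 = 0.27778; [1+(r/z)²]^(−5/2) = 0.83042.
Δσ_z = 3×2050/(2π×5.4²) × 0.83042 = 33.567 × 0.83042 = 27.87 kPa

Δσ_z ≈ 27.9 kPa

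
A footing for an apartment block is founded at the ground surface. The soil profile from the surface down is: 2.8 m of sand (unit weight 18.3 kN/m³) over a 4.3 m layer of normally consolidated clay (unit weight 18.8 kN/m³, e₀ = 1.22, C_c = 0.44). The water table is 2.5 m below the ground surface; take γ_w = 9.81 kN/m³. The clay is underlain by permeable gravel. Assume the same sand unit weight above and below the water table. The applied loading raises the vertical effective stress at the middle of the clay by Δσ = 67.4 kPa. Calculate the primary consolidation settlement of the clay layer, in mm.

S_c ≈ 256 mm

Mid-depth of clay below the ground surface: z = 2.8 + 4.3/2 = 4.95 m.
Total vertical stress at mid-clay: σ_v = 18.3×2.8 + 18.8×2.15 = 91.66 kPa.
Pore pressure: u = 9.81×(4.95 − 2.5) = 24.035 kPa.
Initial effective stress: σ'_0 = σ_v − u = 91.66 − 24.035 = 67.625 kPa.
Final effective stress: σ'_f = σ'_0 + Δσ = 67.625 + 67.4 = 135.03 kPa.
Normally consolidated clay, so the full stress increment lies on the virgin compression line:
S_c = C_c·H/(1+e₀)·log₁₀(σ'_f/σ'_0) = 0.44×4.3/(1+1.22)×log₁₀(135.03/67.625)
    = 0.85225 × 0.30032 = 0.2559 m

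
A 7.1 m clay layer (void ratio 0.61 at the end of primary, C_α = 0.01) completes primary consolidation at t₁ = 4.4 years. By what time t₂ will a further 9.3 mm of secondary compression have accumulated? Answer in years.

t₂ ≈ 7.15 years

S_s = C_α·H/(1+e_p)·log₁₀(t₂/t₁) ⇒ log₁₀(t₂/t₁) = S_s·(1+e_p)/(C_α·H).
log₁₀(t₂/t₁) = 0.0093 × (1+0.61) / (0.01×7.1) = 0.2109
t₂ = t₁ × 10^0.2109 = 4.4 × 1.625 = 7.151 years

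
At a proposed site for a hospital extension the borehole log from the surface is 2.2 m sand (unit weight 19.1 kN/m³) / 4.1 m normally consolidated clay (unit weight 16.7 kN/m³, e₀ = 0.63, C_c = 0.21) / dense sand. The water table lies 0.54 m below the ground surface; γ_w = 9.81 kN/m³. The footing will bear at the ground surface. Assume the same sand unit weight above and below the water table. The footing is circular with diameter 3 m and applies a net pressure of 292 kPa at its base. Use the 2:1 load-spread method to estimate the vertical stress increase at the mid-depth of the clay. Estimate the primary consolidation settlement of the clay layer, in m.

S_c ≈ 0.186 m

Mid-depth of clay below the ground surface: z = 2.2 + 4.1/2 = 4.25 m.
Total vertical stress at mid-clay: σ_v = 19.1×2.2 + 16.7×2.05 = 76.255 kPa.
Pore pressure: u = 9.81×(4.25 − 0.54) = 36.395 kPa.
Initial effective stress: σ'_0 = σ_v − u = 76.255 − 36.395 = 39.86 kPa.
Stress increase at mid-clay by the 2:1 spreading method:
Δσ ≈ qD²/(D+z)² = 292×3²/(3+4.25)² = 49.998 kPa
Final effective stress: σ'_f = σ'_0 + Δσ = 39.86 + 49.998 = 89.858 kPa.
Normally consolidated clay, so the full stress increment lies on the virgin compression line:
S_c = C_c·H/(1+e₀)·log₁₀(σ'_f/σ'_0) = 0.21×4.1/(1+0.63)×log₁₀(89.858/39.86)
    = 0.52822 × 0.35302 = 0.1865 m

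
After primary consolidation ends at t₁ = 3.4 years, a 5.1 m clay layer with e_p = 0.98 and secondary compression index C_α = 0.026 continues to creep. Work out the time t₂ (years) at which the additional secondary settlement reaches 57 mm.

t₂ ≈ 24.1 years

S_s = C_α·H/(1+e_p)·log₁₀(t₂/t₁) ⇒ log₁₀(t₂/t₁) = S_s·(1+e_p)/(C_α·H).
log₁₀(t₂/t₁) = 0.057 × (1+0.98) / (0.026×5.1) = 0.8511
t₂ = t₁ × 10^0.8511 = 3.4 × 7.098 = 24.13 years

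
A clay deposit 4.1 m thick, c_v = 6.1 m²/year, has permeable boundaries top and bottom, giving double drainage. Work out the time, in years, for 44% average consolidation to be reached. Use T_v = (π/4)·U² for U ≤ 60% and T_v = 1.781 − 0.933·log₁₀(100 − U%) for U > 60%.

Drainage path length: H_d = H/2 = 2.05 m (double drainage).
U ≤ 60%: T_v = (π/4)·U² = (π/4)×0.44² = 0.15205.
t = T_v·H_d²/c_v = 0.15205×2.05²/6.1 = 0.1048 years.

t ≈ 0.105 years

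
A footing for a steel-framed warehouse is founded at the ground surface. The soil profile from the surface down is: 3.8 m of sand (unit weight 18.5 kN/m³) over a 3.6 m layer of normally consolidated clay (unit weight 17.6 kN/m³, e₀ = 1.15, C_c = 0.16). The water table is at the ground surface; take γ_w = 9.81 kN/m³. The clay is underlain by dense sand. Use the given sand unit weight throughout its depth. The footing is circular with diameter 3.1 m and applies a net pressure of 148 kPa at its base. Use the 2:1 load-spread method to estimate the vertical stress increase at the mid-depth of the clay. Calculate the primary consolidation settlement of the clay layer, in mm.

S_c ≈ 39.1 mm

Mid-depth of clay below the ground surface: z = 3.8 + 3.6/2 = 5.6 m.
Total vertical stress at mid-clay: σ_v = 18.5×3.8 + 17.6×1.8 = 101.98 kPa.
Pore pressure: u = 9.81×(5.6 − 0) = 54.936 kPa.
Initial effective stress: σ'_0 = σ_v − u = 101.98 − 54.936 = 47.044 kPa.
Stress increase at mid-clay by the 2:1 spreading method:
Δσ ≈ qD²/(D+z)² = 148×3.1²/(3.1+5.6)² = 18.791 kPa
Final effective stress: σ'_f = σ'_0 + Δσ = 47.044 + 18.791 = 65.835 kPa.
Normally consolidated clay, so the full stress increment lies on the virgin compression line:
S_c = C_c·H/(1+e₀)·log₁₀(σ'_f/σ'_0) = 0.16×3.6/(1+1.15)×log₁₀(65.835/47.044)
    = 0.26791 × 0.14595 = 0.0391 m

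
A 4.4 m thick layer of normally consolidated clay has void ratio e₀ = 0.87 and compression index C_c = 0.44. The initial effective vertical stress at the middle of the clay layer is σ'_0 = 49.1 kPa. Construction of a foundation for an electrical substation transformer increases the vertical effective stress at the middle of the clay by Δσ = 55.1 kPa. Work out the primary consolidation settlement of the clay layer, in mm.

Final effective stress: σ'_f = σ'_0 + Δσ = 49.1 + 55.1 = 104.2 kPa.
Normally consolidated clay, so the full stress increment lies on the virgin compression line:
S_c = C_c·H/(1+e₀)·log₁₀(σ'_f/σ'_0) = 0.44×4.4/(1+0.87)×log₁₀(104.2/49.1)
    = 1.0353 × 0.32679 = 0.3383 m

S_c ≈ 338 mm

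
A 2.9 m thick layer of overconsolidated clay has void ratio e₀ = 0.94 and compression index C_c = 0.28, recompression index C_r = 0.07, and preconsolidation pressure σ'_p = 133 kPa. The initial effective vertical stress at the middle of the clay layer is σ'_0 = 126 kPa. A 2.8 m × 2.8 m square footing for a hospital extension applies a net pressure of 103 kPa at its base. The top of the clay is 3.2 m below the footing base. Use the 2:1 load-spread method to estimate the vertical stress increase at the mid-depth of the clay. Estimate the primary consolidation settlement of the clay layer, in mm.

S_c ≈ 12.5 mm

Mid-depth of clay below the footing base: z = 3.2 + 2.9/2 = 4.65 m.
Stress increase at mid-clay by the 2:1 spreading method:
Δσ = qBL/((B+z)(L+z)) = 103×2.8×2.8/((2.8+4.65)(2.8+4.65)) = 14.549 kPa
Final effective stress: σ'_f = 126 + 14.549 = 140.55 kPa.
σ'_f = 140.55 > σ'_p = 133 kPa, so the stress path crosses the preconsolidation pressure — recompression up to σ'_p, then virgin compression beyond:
S_c = H/(1+e₀)·[C_r·log₁₀(σ'_p/σ'_0) + C_c·log₁₀(σ'_f/σ'_p)]
    = 2.9/1.94 × [0.07×log₁₀(133/126) + 0.28×log₁₀(140.55/133)]
    = 1.4948 × [0.0016437 + 0.0067142] = 0.01249 m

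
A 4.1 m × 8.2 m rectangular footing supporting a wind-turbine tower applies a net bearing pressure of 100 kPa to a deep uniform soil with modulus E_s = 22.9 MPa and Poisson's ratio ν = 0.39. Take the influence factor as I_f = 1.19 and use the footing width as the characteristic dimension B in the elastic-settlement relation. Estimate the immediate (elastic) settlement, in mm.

S_e ≈ 18.1 mm

Immediate (elastic) settlement: S_e = q·B·(1−ν²)/E_s · I_f.
E_s = 22.9 MPa = 22900 kPa.
S_e = 100 × 4.1 × (1 − 0.39²) / 22900 × 1.19
    = 100 × 4.1 × 0.8479 / 22900 × 1.19
    = 0.01807 m = 18.07 mm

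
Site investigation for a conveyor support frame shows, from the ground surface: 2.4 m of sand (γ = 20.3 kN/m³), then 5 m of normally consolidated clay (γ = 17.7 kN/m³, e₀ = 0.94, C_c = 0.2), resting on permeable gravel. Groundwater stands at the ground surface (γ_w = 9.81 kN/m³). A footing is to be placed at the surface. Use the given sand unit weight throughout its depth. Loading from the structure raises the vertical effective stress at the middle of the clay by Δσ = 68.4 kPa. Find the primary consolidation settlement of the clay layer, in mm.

S_c ≈ 207 mm

Mid-depth of clay below the ground surface: z = 2.4 + 5/2 = 4.9 m.
Total vertical stress at mid-clay: σ_v = 20.3×2.4 + 17.7×2.5 = 92.97 kPa.
Pore pressure: u = 9.81×(4.9 − 0) = 48.069 kPa.
Initial effective stress: σ'_0 = σ_v − u = 92.97 − 48.069 = 44.901 kPa.
Final effective stress: σ'_f = σ'_0 + Δσ = 44.901 + 68.4 = 113.3 kPa.
Normally consolidated clay, so the full stress increment lies on the virgin compression line:
S_c = C_c·H/(1+e₀)·log₁₀(σ'_f/σ'_0) = 0.2×5/(1+0.94)×log₁₀(113.3/44.901)
    = 0.51546 × 0.40197 = 0.2072 m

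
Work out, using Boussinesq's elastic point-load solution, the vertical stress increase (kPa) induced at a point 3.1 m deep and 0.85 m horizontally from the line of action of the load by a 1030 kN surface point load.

Boussinesq vertical stress below a point load on an elastic half-space:
Δσ_z = 3P/(2πz²) · [1 + (r/z)²]^(−5/2)
r/z = 0.85/3.1 = 0.27419; [1+(r/z)²]^(−5/2) = 0.83425.
Δσ_z = 3×1030/(2π×3.1²) × 0.83425 = 51.175 × 0.83425 = 42.69 kPa

Δσ_z ≈ 42.7 kPa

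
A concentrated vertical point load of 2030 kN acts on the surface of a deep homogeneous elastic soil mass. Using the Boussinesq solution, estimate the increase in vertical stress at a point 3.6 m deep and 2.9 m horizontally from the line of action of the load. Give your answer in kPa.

Boussinesq vertical stress below a point load on an elastic half-space:
Δσ_z = 3P/(2πz²) · [1 + (r/z)²]^(−5/2)
r/z = 2.9/3.6 = 0.80556; [1+(r/z)²]^(−5/2) = 0.28642.
Δσ_z = 3×2030/(2π×3.6²) × 0.28642 = 74.788 × 0.28642 = 21.42 kPa

Δσ_z ≈ 21.4 kPa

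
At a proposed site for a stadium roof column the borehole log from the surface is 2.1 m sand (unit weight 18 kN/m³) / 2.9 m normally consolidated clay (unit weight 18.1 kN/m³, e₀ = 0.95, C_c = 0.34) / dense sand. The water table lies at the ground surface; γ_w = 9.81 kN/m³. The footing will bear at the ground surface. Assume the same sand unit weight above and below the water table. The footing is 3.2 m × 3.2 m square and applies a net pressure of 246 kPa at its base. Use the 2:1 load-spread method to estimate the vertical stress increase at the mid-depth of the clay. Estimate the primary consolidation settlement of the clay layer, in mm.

S_c ≈ 233 mm

Mid-depth of clay below the ground surface: z = 2.1 + 2.9/2 = 3.55 m.
Total vertical stress at mid-clay: σ_v = 18×2.1 + 18.1×1.45 = 64.045 kPa.
Pore pressure: u = 9.81×(3.55 − 0) = 34.825 kPa.
Initial effective stress: σ'_0 = σ_v − u = 64.045 − 34.825 = 29.22 kPa.
Stress increase at mid-clay by the 2:1 spreading method:
Δσ = qBL/((B+z)(L+z)) = 246×3.2×3.2/((3.2+3.55)(3.2+3.55)) = 55.288 kPa
Final effective stress: σ'_f = σ'_0 + Δσ = 29.22 + 55.288 = 84.508 kPa.
Normally consolidated clay, so the full stress increment lies on the virgin compression line:
S_c = C_c·H/(1+e₀)·log₁₀(σ'_f/σ'_0) = 0.34×2.9/(1+0.95)×log₁₀(84.508/29.22)
    = 0.50564 × 0.46122 = 0.2332 m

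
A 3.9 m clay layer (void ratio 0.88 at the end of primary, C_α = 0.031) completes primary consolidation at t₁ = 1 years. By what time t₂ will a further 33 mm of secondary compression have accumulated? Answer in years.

t₂ ≈ 3.26 years

S_s = C_α·H/(1+e_p)·log₁₀(t₂/t₁) ⇒ log₁₀(t₂/t₁) = S_s·(1+e_p)/(C_α·H).
log₁₀(t₂/t₁) = 0.033 × (1+0.88) / (0.031×3.9) = 0.5132
t₂ = t₁ × 10^0.5132 = 1 × 3.26 = 3.26 years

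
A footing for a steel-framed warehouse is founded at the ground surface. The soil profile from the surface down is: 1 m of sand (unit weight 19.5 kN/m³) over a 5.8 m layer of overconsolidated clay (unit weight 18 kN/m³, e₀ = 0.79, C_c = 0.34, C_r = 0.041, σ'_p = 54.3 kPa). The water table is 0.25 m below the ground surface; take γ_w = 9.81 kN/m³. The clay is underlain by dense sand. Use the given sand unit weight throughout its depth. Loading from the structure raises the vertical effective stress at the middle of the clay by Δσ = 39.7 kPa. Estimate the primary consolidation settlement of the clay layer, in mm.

S_c ≈ 182 mm

Mid-depth of clay below the ground surface: z = 1 + 5.8/2 = 3.9 m.
Total vertical stress at mid-clay: σ_v = 19.5×1 + 18×2.9 = 71.7 kPa.
Pore pressure: u = 9.81×(3.9 − 0.25) = 35.806 kPa.
Initial effective stress: σ'_0 = σ_v − u = 71.7 − 35.806 = 35.894 kPa.
Final effective stress: σ'_f = 35.894 + 39.7 = 75.594 kPa.
σ'_f = 75.594 > σ'_p = 54.3 kPa, so the stress path crosses the preconsolidation pressure — recompression up to σ'_p, then virgin compression beyond:
S_c = H/(1+e₀)·[C_r·log₁₀(σ'_p/σ'_0) + C_c·log₁₀(σ'_f/σ'_p)]
    = 5.8/1.79 × [0.041×log₁₀(54.3/35.894) + 0.34×log₁₀(75.594/54.3)]
    = 3.2402 × [0.0073709 + 0.048854] = 0.1822 m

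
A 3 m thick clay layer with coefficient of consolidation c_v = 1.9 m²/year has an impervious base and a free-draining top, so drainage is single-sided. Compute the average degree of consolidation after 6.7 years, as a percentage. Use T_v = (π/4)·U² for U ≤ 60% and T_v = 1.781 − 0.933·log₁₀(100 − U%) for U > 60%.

Drainage path length: H_d = H = 3 m (single drainage).
T_v = c_v·t/H_d² = 1.9×6.7/3² = 1.4144.
T_v = 1.4144 corresponds to the U > 60% branch:
U = 1 − 10^((1.781 − T_v)/0.933)/100 = 0.9753

U ≈ 97.5 %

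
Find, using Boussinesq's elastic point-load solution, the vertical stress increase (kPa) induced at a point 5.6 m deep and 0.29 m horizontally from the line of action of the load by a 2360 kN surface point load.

Δσ_z ≈ 35.7 kPa

Boussinesq vertical stress below a point load on an elastic half-space:
Δσ_z = 3P/(2πz²) · [1 + (r/z)²]^(−5/2)
r/z = 0.29/5.6 = 0.051786; [1+(r/z)²]^(−5/2) = 0.99333.
Δσ_z = 3×2360/(2π×5.6²) × 0.99333 = 35.932 × 0.99333 = 35.69 kPa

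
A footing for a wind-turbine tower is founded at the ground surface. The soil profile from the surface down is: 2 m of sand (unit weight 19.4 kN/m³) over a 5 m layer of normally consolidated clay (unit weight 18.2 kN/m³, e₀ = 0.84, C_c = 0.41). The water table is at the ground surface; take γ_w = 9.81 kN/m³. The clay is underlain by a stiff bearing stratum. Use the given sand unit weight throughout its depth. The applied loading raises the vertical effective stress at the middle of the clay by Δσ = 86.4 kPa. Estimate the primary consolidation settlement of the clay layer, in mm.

Mid-depth of clay below the ground surface: z = 2 + 5/2 = 4.5 m.
Total vertical stress at mid-clay: σ_v = 19.4×2 + 18.2×2.5 = 84.3 kPa.
Pore pressure: u = 9.81×(4.5 − 0) = 44.145 kPa.
Initial effective stress: σ'_0 = σ_v − u = 84.3 − 44.145 = 40.155 kPa.
Final effective stress: σ'_f = σ'_0 + Δσ = 40.155 + 86.4 = 126.56 kPa.
Normally consolidated clay, so the full stress increment lies on the virgin compression line:
S_c = C_c·H/(1+e₀)·log₁₀(σ'_f/σ'_0) = 0.41×5/(1+0.84)×log₁₀(126.56/40.155)
    = 1.1141 × 0.49856 = 0.5554 m

S_c ≈ 555 mm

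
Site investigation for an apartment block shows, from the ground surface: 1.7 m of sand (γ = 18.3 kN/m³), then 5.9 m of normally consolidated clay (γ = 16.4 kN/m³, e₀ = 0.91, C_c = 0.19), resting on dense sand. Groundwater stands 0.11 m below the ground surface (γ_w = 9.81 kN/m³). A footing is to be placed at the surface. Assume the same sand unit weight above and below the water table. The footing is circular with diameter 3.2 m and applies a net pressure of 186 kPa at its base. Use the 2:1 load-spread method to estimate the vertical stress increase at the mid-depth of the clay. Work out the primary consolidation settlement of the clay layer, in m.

Mid-depth of clay below the ground surface: z = 1.7 + 5.9/2 = 4.65 m.
Total vertical stress at mid-clay: σ_v = 18.3×1.7 + 16.4×2.95 = 79.49 kPa.
Pore pressure: u = 9.81×(4.65 − 0.11) = 44.537 kPa.
Initial effective stress: σ'_0 = σ_v − u = 79.49 − 44.537 = 34.953 kPa.
Stress increase at mid-clay by the 2:1 spreading method:
Δσ ≈ qD²/(D+z)² = 186×3.2²/(3.2+4.65)² = 30.908 kPa
Final effective stress: σ'_f = σ'_0 + Δσ = 34.953 + 30.908 = 65.861 kPa.
Normally consolidated clay, so the full stress increment lies on the virgin compression line:
S_c = C_c·H/(1+e₀)·log₁₀(σ'_f/σ'_0) = 0.19×5.9/(1+0.91)×log₁₀(65.861/34.953)
    = 0.58691 × 0.27514 = 0.1615 m

S_c ≈ 0.161 m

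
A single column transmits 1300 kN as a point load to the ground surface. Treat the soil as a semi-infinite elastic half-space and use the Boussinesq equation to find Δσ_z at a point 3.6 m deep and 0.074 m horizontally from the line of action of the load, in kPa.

Δσ_z ≈ 47.8 kPa

Boussinesq vertical stress below a point load on an elastic half-space:
Δσ_z = 3P/(2πz²) · [1 + (r/z)²]^(−5/2)
r/z = 0.074/3.6 = 0.020556; [1+(r/z)²]^(−5/2) = 0.99894.
Δσ_z = 3×1300/(2π×3.6²) × 0.99894 = 47.894 × 0.99894 = 47.84 kPa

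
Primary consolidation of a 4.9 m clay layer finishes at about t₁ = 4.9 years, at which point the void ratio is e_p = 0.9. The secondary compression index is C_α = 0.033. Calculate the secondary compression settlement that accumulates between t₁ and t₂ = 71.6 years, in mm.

S_s ≈ 99.1 mm

Secondary compression: S_s = C_α·H/(1+e_p)·log₁₀(t₂/t₁)
S_s = 0.033×4.9/(1+0.9)×log₁₀(71.6/4.9)
    = 0.08511 × 1.165 = 0.09912 m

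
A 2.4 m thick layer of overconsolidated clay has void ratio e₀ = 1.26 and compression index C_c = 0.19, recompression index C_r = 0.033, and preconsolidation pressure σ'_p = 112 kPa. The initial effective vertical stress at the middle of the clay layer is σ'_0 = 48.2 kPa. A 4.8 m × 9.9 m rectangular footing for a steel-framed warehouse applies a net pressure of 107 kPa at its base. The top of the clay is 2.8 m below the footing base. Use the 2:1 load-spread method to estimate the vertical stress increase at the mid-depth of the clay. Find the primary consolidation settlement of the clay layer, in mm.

Mid-depth of clay below the footing base: z = 2.8 + 2.4/2 = 4 m.
Stress increase at mid-clay by the 2:1 spreading method:
Δσ = qBL/((B+z)(L+z)) = 107×4.8×9.9/((4.8+4)(9.9+4)) = 41.568 kPa
Final effective stress: σ'_f = 48.2 + 41.568 = 89.768 kPa.
σ'_f = 89.768 ≤ σ'_p = 112 kPa, so the clay remains overconsolidated and only the recompression index applies:
S_c = C_r·H/(1+e₀)·log₁₀(σ'_f/σ'_0) = 0.033×2.4/2.26×log₁₀(89.768/48.2)
    = 0.035043 × 0.27007 = 0.009464 m

S_c ≈ 9.46 mm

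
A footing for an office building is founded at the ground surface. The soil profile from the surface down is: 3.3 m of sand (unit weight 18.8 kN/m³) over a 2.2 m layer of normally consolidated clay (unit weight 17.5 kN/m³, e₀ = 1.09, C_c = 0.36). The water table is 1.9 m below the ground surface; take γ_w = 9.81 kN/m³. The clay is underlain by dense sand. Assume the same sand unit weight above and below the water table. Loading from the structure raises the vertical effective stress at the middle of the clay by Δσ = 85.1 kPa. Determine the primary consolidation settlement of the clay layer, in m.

Mid-depth of clay below the ground surface: z = 3.3 + 2.2/2 = 4.4 m.
Total vertical stress at mid-clay: σ_v = 18.8×3.3 + 17.5×1.1 = 81.29 kPa.
Pore pressure: u = 9.81×(4.4 − 1.9) = 24.525 kPa.
Initial effective stress: σ'_0 = σ_v − u = 81.29 − 24.525 = 56.765 kPa.
Final effective stress: σ'_f = σ'_0 + Δσ = 56.765 + 85.1 = 141.87 kPa.
Normally consolidated clay, so the full stress increment lies on the virgin compression line:
S_c = C_c·H/(1+e₀)·log₁₀(σ'_f/σ'_0) = 0.36×2.2/(1+1.09)×log₁₀(141.87/56.765)
    = 0.37895 × 0.39781 = 0.1508 m

S_c ≈ 0.151 m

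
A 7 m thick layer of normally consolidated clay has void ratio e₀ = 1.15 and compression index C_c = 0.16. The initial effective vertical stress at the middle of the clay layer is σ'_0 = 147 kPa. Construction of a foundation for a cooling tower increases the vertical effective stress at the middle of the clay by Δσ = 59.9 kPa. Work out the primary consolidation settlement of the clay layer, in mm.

Final effective stress: σ'_f = σ'_0 + Δσ = 147 + 59.9 = 206.9 kPa.
Normally consolidated clay, so the full stress increment lies on the virgin compression line:
S_c = C_c·H/(1+e₀)·log₁₀(σ'_f/σ'_0) = 0.16×7/(1+1.15)×log₁₀(206.9/147)
    = 0.52093 × 0.14844 = 0.07733 m

S_c ≈ 77.3 mm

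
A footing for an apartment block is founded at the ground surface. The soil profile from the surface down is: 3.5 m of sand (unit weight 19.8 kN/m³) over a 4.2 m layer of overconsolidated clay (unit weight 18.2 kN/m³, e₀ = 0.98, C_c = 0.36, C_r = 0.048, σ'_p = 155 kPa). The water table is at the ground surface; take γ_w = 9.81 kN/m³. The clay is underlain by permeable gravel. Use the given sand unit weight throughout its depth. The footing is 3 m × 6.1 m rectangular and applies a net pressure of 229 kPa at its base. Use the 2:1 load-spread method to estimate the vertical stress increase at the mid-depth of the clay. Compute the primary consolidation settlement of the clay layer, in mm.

S_c ≈ 25.8 mm

Mid-depth of clay below the ground surface: z = 3.5 + 4.2/2 = 5.6 m.
Total vertical stress at mid-clay: σ_v = 19.8×3.5 + 18.2×2.1 = 107.52 kPa.
Pore pressure: u = 9.81×(5.6 − 0) = 54.936 kPa.
Initial effective stress: σ'_0 = σ_v − u = 107.52 − 54.936 = 52.584 kPa.
Stress increase at mid-clay by the 2:1 spreading method:
Δσ = qBL/((B+z)(L+z)) = 229×3×6.1/((3+5.6)(6.1+5.6)) = 41.649 kPa
Final effective stress: σ'_f = 52.584 + 41.649 = 94.233 kPa.
σ'_f = 94.233 ≤ σ'_p = 155 kPa, so the clay remains overconsolidated and only the recompression index applies:
S_c = C_r·H/(1+e₀)·log₁₀(σ'_f/σ'_0) = 0.048×4.2/1.98×log₁₀(94.233/52.584)
    = 0.10182 × 0.25335 = 0.0258 m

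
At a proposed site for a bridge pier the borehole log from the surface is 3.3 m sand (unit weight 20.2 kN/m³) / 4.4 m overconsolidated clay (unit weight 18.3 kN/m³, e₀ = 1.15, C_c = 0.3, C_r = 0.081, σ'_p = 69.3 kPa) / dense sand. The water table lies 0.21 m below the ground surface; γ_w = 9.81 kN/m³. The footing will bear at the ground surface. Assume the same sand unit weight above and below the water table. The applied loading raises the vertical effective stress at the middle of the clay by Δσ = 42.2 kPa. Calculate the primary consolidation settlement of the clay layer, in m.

S_c ≈ 0.107 m

Mid-depth of clay below the ground surface: z = 3.3 + 4.4/2 = 5.5 m.
Total vertical stress at mid-clay: σ_v = 20.2×3.3 + 18.3×2.2 = 106.92 kPa.
Pore pressure: u = 9.81×(5.5 − 0.21) = 51.895 kPa.
Initial effective stress: σ'_0 = σ_v − u = 106.92 − 51.895 = 55.025 kPa.
Final effective stress: σ'_f = 55.025 + 42.2 = 97.225 kPa.
σ'_f = 97.225 > σ'_p = 69.3 kPa, so the stress path crosses the preconsolidation pressure — recompression up to σ'_p, then virgin compression beyond:
S_c = H/(1+e₀)·[C_r·log₁₀(σ'_p/σ'_0) + C_c·log₁₀(σ'_f/σ'_p)]
    = 4.4/2.15 × [0.081×log₁₀(69.3/55.025) + 0.3×log₁₀(97.225/69.3)]
    = 2.0465 × [0.008114 + 0.044113] = 0.1069 m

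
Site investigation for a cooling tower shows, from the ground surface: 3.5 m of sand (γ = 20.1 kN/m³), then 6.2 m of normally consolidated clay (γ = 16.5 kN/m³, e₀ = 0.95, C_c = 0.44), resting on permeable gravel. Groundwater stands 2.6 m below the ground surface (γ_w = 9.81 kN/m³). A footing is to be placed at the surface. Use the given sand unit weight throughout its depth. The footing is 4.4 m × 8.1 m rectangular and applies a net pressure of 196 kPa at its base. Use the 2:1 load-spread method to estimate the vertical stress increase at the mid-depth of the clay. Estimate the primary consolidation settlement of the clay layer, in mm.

Mid-depth of clay below the ground surface: z = 3.5 + 6.2/2 = 6.6 m.
Total vertical stress at mid-clay: σ_v = 20.1×3.5 + 16.5×3.1 = 121.5 kPa.
Pore pressure: u = 9.81×(6.6 − 2.6) = 39.24 kPa.
Initial effective stress: σ'_0 = σ_v − u = 121.5 − 39.24 = 82.26 kPa.
Stress increase at mid-clay by the 2:1 spreading method:
Δσ = qBL/((B+z)(L+z)) = 196×4.4×8.1/((4.4+6.6)(8.1+6.6)) = 43.2 kPa
Final effective stress: σ'_f = σ'_0 + Δσ = 82.26 + 43.2 = 125.46 kPa.
Normally consolidated clay, so the full stress increment lies on the virgin compression line:
S_c = C_c·H/(1+e₀)·log₁₀(σ'_f/σ'_0) = 0.44×6.2/(1+0.95)×log₁₀(125.46/82.26)
    = 1.399 × 0.18332 = 0.2565 m

S_c ≈ 256 mm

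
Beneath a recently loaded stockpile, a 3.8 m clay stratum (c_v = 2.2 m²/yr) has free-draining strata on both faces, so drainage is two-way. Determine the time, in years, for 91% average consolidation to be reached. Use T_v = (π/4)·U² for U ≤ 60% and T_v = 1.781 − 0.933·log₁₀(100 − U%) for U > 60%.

t ≈ 1.46 years

Drainage path length: H_d = H/2 = 1.9 m (double drainage).
U > 60%: T_v = 1.781 − 0.933·log₁₀(100 − 91) = 0.89069.
t = T_v·H_d²/c_v = 0.89069×1.9²/2.2 = 1.462 years.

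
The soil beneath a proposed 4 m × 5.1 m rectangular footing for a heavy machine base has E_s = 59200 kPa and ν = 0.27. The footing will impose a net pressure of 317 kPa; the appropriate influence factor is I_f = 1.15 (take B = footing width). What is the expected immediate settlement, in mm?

S_e ≈ 22.8 mm

Immediate (elastic) settlement: S_e = q·B·(1−ν²)/E_s · I_f.
S_e = 317 × 4 × (1 − 0.27²) / 59200 × 1.15
    = 317 × 4 × 0.9271 / 59200 × 1.15
    = 0.02284 m = 22.84 mm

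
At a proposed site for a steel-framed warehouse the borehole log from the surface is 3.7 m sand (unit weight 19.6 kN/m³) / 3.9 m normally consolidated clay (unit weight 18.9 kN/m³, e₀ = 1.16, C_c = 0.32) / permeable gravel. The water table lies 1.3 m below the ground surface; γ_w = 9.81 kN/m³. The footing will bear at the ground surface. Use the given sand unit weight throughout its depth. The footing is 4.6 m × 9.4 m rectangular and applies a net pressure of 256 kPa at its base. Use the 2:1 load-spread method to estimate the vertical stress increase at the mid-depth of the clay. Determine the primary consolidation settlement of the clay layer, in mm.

Mid-depth of clay below the ground surface: z = 3.7 + 3.9/2 = 5.65 m.
Total vertical stress at mid-clay: σ_v = 19.6×3.7 + 18.9×1.95 = 109.38 kPa.
Pore pressure: u = 9.81×(5.65 − 1.3) = 42.673 kPa.
Initial effective stress: σ'_0 = σ_v − u = 109.38 − 42.673 = 66.707 kPa.
Stress increase at mid-clay by the 2:1 spreading method:
Δσ = qBL/((B+z)(L+z)) = 256×4.6×9.4/((4.6+5.65)(9.4+5.65)) = 71.757 kPa
Final effective stress: σ'_f = σ'_0 + Δσ = 66.707 + 71.757 = 138.46 kPa.
Normally consolidated clay, so the full stress increment lies on the virgin compression line:
S_c = C_c·H/(1+e₀)·log₁₀(σ'_f/σ'_0) = 0.32×3.9/(1+1.16)×log₁₀(138.46/66.707)
    = 0.57778 × 0.31715 = 0.1832 m

S_c ≈ 183 mm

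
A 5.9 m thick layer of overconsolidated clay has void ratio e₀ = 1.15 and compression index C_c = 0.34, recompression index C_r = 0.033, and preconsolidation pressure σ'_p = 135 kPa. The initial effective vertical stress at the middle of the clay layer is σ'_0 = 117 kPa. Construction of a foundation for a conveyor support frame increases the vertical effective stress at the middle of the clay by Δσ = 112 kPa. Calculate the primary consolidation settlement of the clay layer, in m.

Final effective stress: σ'_f = 117 + 112 = 229 kPa.
σ'_f = 229 > σ'_p = 135 kPa, so the stress path crosses the preconsolidation pressure — recompression up to σ'_p, then virgin compression beyond:
S_c = H/(1+e₀)·[C_r·log₁₀(σ'_p/σ'_0) + C_c·log₁₀(σ'_f/σ'_p)]
    = 5.9/2.15 × [0.033×log₁₀(135/117) + 0.34×log₁₀(229/135)]
    = 2.7442 × [0.0020509 + 0.078031] = 0.2198 m

S_c ≈ 0.22 m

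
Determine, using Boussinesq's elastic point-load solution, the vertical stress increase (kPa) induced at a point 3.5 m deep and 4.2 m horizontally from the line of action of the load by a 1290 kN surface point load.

Boussinesq vertical stress below a point load on an elastic half-space:
Δσ_z = 3P/(2πz²) · [1 + (r/z)²]^(−5/2)
r/z = 4.2/3.5 = 1.2; [1+(r/z)²]^(−5/2) = 0.10753.
Δσ_z = 3×1290/(2π×3.5²) × 0.10753 = 50.28 × 0.10753 = 5.407 kPa

Δσ_z ≈ 5.41 kPa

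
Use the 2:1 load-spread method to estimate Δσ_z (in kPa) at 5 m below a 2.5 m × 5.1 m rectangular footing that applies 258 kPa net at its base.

By the 2:1 method the load spreads at 1 horizontal : 2 vertical, so at depth z the loaded area has grown by z in each plan dimension:
Δσ = qBL/((B+z)(L+z)) = 258×2.5×5.1/((2.5+5)(5.1+5)) = 43.426 kPa

Δσ_z ≈ 43.4 kPa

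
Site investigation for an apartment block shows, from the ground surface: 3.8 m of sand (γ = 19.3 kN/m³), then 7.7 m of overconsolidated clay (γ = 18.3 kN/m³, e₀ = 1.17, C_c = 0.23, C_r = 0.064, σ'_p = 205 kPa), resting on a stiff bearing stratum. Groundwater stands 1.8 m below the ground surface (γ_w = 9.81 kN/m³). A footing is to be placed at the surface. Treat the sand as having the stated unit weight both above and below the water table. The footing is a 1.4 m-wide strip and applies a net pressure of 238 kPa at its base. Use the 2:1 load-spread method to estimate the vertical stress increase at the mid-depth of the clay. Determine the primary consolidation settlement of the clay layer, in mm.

Mid-depth of clay below the ground surface: z = 3.8 + 7.7/2 = 7.65 m.
Total vertical stress at mid-clay: σ_v = 19.3×3.8 + 18.3×3.85 = 143.8 kPa.
Pore pressure: u = 9.81×(7.65 − 1.8) = 57.389 kPa.
Initial effective stress: σ'_0 = σ_v − u = 143.8 − 57.389 = 86.411 kPa.
Stress increase at mid-clay by the 2:1 spreading method:
Δσ = qB/(B+z) = 238×1.4/(1.4+7.65) = 36.818 kPa
Final effective stress: σ'_f = 86.411 + 36.818 = 123.23 kPa.
σ'_f = 123.23 ≤ σ'_p = 205 kPa, so the clay remains overconsolidated and only the recompression index applies:
S_c = C_r·H/(1+e₀)·log₁₀(σ'_f/σ'_0) = 0.064×7.7/2.17×log₁₀(123.23/86.411)
    = 0.2271 × 0.15415 = 0.03501 m

S_c ≈ 35 mm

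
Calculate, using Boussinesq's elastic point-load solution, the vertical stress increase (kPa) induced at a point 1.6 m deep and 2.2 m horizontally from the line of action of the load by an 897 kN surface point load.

Boussinesq vertical stress below a point load on an elastic half-space:
Δσ_z = 3P/(2πz²) · [1 + (r/z)²]^(−5/2)
r/z = 2.2/1.6 = 1.375; [1+(r/z)²]^(−5/2) = 0.070392.
Δσ_z = 3×897/(2π×1.6²) × 0.070392 = 167.3 × 0.070392 = 11.78 kPa

Δσ_z ≈ 11.8 kPa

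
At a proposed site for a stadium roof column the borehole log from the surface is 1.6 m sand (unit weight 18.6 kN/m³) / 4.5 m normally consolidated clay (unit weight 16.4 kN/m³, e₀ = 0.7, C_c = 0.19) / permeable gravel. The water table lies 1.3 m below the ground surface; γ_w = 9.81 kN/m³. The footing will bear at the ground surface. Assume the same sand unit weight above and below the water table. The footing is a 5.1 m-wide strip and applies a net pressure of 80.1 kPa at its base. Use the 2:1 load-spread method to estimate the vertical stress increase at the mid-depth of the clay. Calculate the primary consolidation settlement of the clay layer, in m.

S_c ≈ 0.162 m

Mid-depth of clay below the ground surface: z = 1.6 + 4.5/2 = 3.85 m.
Total vertical stress at mid-clay: σ_v = 18.6×1.6 + 16.4×2.25 = 66.66 kPa.
Pore pressure: u = 9.81×(3.85 − 1.3) = 25.015 kPa.
Initial effective stress: σ'_0 = σ_v − u = 66.66 − 25.015 = 41.645 kPa.
Stress increase at mid-clay by the 2:1 spreading method:
Δσ = qB/(B+z) = 80.1×5.1/(5.1+3.85) = 45.644 kPa
Final effective stress: σ'_f = σ'_0 + Δσ = 41.645 + 45.644 = 87.289 kPa.
Normally consolidated clay, so the full stress increment lies on the virgin compression line:
S_c = C_c·H/(1+e₀)·log₁₀(σ'_f/σ'_0) = 0.19×4.5/(1+0.7)×log₁₀(87.289/41.645)
    = 0.50294 × 0.3214 = 0.1616 m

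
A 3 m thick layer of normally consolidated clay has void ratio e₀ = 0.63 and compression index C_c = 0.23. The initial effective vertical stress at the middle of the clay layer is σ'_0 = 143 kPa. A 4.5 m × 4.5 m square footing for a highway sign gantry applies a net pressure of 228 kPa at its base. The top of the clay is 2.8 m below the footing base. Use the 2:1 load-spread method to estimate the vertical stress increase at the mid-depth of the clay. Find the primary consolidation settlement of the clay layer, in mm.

S_c ≈ 64.1 mm

Mid-depth of clay below the footing base: z = 2.8 + 3/2 = 4.3 m.
Stress increase at mid-clay by the 2:1 spreading method:
Δσ = qBL/((B+z)(L+z)) = 228×4.5×4.5/((4.5+4.3)(4.5+4.3)) = 59.62 kPa
Final effective stress: σ'_f = σ'_0 + Δσ = 143 + 59.62 = 202.62 kPa.
Normally consolidated clay, so the full stress increment lies on the virgin compression line:
S_c = C_c·H/(1+e₀)·log₁₀(σ'_f/σ'_0) = 0.23×3/(1+0.63)×log₁₀(202.62/143)
    = 0.42331 × 0.15135 = 0.06407 m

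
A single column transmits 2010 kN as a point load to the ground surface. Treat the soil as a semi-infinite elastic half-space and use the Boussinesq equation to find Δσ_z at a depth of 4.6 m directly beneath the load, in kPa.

Boussinesq vertical stress below a point load on an elastic half-space:
Δσ_z = 3P/(2πz²) · [1 + (r/z)²]^(−5/2)
r/z = 0/4.6 = 0; [1+(r/z)²]^(−5/2) = 1.
Δσ_z = 3×2010/(2π×4.6²) × 1 = 45.355 × 1 = 45.35 kPa

Δσ_z ≈ 45.4 kPa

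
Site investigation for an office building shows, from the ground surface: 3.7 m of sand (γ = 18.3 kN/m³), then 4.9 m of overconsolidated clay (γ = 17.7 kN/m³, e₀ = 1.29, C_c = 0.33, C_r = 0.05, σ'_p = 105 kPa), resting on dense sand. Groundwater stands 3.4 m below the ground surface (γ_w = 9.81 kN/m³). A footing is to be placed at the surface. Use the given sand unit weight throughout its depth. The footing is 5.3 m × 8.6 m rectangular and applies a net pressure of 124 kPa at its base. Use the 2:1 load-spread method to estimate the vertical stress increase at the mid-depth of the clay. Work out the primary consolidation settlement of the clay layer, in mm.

Mid-depth of clay below the ground surface: z = 3.7 + 4.9/2 = 6.15 m.
Total vertical stress at mid-clay: σ_v = 18.3×3.7 + 17.7×2.45 = 111.08 kPa.
Pore pressure: u = 9.81×(6.15 − 3.4) = 26.978 kPa.
Initial effective stress: σ'_0 = σ_v − u = 111.08 − 26.978 = 84.102 kPa.
Stress increase at mid-clay by the 2:1 spreading method:
Δσ = qBL/((B+z)(L+z)) = 124×5.3×8.6/((5.3+6.15)(8.6+6.15)) = 33.466 kPa
Final effective stress: σ'_f = 84.102 + 33.466 = 117.57 kPa.
σ'_f = 117.57 > σ'_p = 105 kPa, so the stress path crosses the preconsolidation pressure — recompression up to σ'_p, then virgin compression beyond:
S_c = H/(1+e₀)·[C_r·log₁₀(σ'_p/σ'_0) + C_c·log₁₀(σ'_f/σ'_p)]
    = 4.9/2.29 × [0.05×log₁₀(105/84.102) + 0.33×log₁₀(117.57/105)]
    = 2.1397 × [0.0048191 + 0.016205] = 0.04499 m

S_c ≈ 45 mm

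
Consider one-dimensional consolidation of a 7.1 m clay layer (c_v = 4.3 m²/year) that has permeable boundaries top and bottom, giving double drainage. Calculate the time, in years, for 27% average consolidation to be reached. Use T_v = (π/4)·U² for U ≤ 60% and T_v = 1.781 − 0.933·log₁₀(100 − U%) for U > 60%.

t ≈ 0.168 years

Drainage path length: H_d = H/2 = 3.55 m (double drainage).
U ≤ 60%: T_v = (π/4)·U² = (π/4)×0.27² = 0.057256.
t = T_v·H_d²/c_v = 0.057256×3.55²/4.3 = 0.1678 years.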